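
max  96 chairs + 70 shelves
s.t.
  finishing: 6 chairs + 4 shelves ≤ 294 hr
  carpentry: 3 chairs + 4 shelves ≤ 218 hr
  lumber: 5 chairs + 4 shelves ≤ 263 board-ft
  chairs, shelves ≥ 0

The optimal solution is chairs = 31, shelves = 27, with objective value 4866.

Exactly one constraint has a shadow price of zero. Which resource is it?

carpentry

finishing: 294/294 (binding)
carpentry: 201/218 (slack 17)
lumber: 263/263 (binding)
By complementary slackness, a constraint with positive slack has shadow price 0 → carpentry.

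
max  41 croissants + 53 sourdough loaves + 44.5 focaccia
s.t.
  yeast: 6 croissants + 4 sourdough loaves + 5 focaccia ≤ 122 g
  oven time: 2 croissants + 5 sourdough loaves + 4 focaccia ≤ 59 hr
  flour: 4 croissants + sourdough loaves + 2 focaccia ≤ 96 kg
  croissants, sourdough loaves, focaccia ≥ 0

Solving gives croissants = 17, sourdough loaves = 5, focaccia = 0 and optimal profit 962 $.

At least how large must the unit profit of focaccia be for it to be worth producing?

Binding: yeast and oven time. Non-binding: flour (23 unused).
By complementary slackness, y = 0 for the non-binding constraint.
Dual feasibility on the basic columns requires 6·y_yeast + 2·y_oven time = 41, 4·y_yeast + 5·y_oven time = 53.
This yields shadow prices y_yeast = 4.5, y_oven time = 7.
focaccia enters the basis when its profit ≥ yᵀa₃ = 4.5·5 + 7·4 = 50.5.

50.5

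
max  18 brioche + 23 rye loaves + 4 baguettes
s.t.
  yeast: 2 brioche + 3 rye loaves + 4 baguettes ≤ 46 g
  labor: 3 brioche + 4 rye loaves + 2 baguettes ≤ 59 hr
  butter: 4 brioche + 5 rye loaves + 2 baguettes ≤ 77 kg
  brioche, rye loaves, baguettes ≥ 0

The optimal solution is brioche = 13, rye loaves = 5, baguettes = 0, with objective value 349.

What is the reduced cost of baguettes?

At the optimum: yeast uses 41 of 46 (slack = 5); labor uses 59 of 59 (binding); butter uses 77 of 77 (binding).
Slack constraints have shadow price 0 (complementary slackness).
Dual feasibility on the basic columns requires 3·y_labor + 4·y_butter = 18, 4·y_labor + 5·y_butter = 23.
→ y_labor = 2 and y_butter = 3.
Reduced cost of baguettes: c₃ − yᵀa₃ = 4 − (2·2 + 3·2) = 4 − 10 = -6.

-6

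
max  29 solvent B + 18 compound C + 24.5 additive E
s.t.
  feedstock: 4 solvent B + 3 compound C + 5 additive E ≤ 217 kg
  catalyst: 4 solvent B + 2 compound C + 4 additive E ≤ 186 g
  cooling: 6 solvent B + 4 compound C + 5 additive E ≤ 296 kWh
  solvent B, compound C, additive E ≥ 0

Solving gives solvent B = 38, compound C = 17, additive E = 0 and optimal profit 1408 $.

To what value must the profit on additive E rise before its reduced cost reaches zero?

25.5

Check each constraint at x*: feedstock 203/217 (slack 14); catalyst 186/186 (tight); cooling 296/296 (tight).
Slack constraints have shadow price 0 (complementary slackness).
From A_Bᵀ y = c: 4·y_catalyst + 6·y_cooling = 29; 2·y_catalyst + 4·y_cooling = 18.
Solving: y_catalyst = 2, y_cooling = 3.5.
additive E enters the basis when its profit ≥ yᵀa₃ = 2·4 + 3.5·5 = 25.5.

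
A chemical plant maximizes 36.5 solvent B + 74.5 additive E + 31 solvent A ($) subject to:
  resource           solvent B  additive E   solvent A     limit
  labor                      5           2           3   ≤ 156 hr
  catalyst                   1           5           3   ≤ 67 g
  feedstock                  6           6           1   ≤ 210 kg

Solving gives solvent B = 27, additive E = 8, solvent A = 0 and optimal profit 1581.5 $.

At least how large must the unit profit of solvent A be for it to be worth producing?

At the optimum: labor uses 151 of 156 (slack = 5); catalyst uses 67 of 67 (binding); feedstock uses 210 of 210 (binding).
By complementary slackness, y = 0 for the non-binding constraint.
From A_Bᵀ y = c: 1·y_catalyst + 6·y_feedstock = 36.5; 5·y_catalyst + 6·y_feedstock = 74.5.
Solving: y_catalyst = 9.5, y_feedstock = 4.5.
solvent A enters the basis when its profit ≥ yᵀa₃ = 9.5·3 + 4.5·1 = 33.

33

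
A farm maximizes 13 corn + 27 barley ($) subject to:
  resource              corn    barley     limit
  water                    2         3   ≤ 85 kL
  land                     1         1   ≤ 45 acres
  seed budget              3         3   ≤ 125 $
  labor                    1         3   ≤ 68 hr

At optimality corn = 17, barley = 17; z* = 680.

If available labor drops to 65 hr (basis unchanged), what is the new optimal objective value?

Binding: water and labor. Non-binding: land (11 unused), seed budget (23 unused).
By complementary slackness, y = 0 for the non-binding constraints.
From A_Bᵀ y = c: 2·y_water + 1·y_labor = 13; 3·y_water + 3·y_labor = 27.
→ y_water = 4 and y_labor = 5.
Δz = y_labor·Δb = 5 × (-3) = -15, so new z* = 680 − 15 = 665.

665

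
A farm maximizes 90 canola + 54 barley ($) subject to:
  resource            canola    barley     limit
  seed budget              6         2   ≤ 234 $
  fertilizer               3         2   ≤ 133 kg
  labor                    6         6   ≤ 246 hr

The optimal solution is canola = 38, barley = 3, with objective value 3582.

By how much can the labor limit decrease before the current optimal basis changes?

Binding constraints: seed budget, labor. The basis is B = [[6,2],[6,6]] with det 24.
Per unit decrease in labor, x* moves by d = (0.0833, -0.25).
The basis stays optimal until barley reaches 0; allowable decrease = 12 hr.

12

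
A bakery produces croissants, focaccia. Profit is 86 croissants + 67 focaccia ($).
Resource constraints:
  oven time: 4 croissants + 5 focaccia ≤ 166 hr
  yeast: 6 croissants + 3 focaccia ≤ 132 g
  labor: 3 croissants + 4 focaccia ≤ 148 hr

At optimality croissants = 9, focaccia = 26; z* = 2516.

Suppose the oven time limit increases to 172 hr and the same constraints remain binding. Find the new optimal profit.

2564

Binding: oven time and yeast. Non-binding: labor (17 unused).
Slack constraints have shadow price 0 (complementary slackness).
From A_Bᵀ y = c: 4·y_oven time + 6·y_yeast = 86; 5·y_oven time + 3·y_yeast = 67.
→ y_oven time = 8 and y_yeast = 9.
Δz = y_oven time·Δb = 8 × (6) = 48, so new z* = 2516 + 48 = 2564.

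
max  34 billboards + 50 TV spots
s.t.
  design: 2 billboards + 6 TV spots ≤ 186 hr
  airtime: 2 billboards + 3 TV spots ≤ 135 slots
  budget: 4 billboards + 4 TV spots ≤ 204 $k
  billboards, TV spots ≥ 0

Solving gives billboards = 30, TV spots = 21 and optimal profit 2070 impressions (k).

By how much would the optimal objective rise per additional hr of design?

4

At the optimum: design uses 186 of 186 (binding); airtime uses 123 of 135 (slack = 12); budget uses 204 of 204 (binding).
Slack constraints have shadow price 0 (complementary slackness).
The binding rows give the dual system: 2·y_design + 4·y_budget = 34 and 6·y_design + 4·y_budget = 50.
Solving: y_design = 4, y_budget = 6.5.
Shadow price of design = 4.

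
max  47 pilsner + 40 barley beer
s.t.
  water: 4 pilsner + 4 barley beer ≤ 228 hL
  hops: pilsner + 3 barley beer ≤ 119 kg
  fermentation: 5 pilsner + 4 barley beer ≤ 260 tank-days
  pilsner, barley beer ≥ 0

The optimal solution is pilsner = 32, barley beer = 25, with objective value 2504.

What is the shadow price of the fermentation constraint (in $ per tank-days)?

At the optimum: water uses 228 of 228 (binding); hops uses 107 of 119 (slack = 12); fermentation uses 260 of 260 (binding).
By complementary slackness, y = 0 for the non-binding constraint.
The binding rows give the dual system: 4·y_water + 5·y_fermentation = 47 and 4·y_water + 4·y_fermentation = 40.
→ y_water = 3 and y_fermentation = 7.
Shadow price of fermentation = 7.

7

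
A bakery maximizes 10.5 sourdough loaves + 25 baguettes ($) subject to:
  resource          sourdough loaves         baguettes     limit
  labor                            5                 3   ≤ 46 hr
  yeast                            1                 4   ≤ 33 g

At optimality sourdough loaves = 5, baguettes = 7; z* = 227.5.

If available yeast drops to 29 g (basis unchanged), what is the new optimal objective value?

At the optimum: labor uses 46 of 46 (binding); yeast uses 33 of 33 (binding).
Dual feasibility on the basic columns requires 5·y_labor + 1·y_yeast = 10.5, 3·y_labor + 4·y_yeast = 25.
This yields shadow prices y_labor = 1, y_yeast = 5.5.
Δz = y_yeast·Δb = 5.5 × (-4) = -22, so new z* = 227.5 − 22 = 205.5.

205.5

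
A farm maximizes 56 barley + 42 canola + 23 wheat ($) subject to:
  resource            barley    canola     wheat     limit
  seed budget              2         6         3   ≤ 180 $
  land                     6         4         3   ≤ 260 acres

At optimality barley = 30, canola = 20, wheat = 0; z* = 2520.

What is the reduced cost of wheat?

-7

Both seed budget and land are binding at x*.
The binding rows give the dual system: 2·y_seed budget + 6·y_land = 56 and 6·y_seed budget + 4·y_land = 42.
This yields shadow prices y_seed budget = 1, y_land = 9.
Reduced cost of wheat: c₃ − yᵀa₃ = 23 − (1·3 + 9·3) = 23 − 30 = -7.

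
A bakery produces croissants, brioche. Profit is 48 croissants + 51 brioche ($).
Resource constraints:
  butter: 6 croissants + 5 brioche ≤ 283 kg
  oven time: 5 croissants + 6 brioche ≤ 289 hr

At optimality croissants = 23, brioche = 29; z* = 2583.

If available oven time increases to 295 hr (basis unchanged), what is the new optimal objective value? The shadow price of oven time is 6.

Δb = 6, so new z* = 2583 + (6)·(6) = 2583 + 36 = 2619.

2619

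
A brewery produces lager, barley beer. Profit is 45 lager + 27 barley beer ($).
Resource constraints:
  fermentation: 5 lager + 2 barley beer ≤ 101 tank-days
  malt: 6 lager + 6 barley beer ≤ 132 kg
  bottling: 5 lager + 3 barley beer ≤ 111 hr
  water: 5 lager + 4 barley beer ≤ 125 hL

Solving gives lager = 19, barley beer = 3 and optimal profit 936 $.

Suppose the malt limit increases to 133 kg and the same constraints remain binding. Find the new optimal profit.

At the optimum: fermentation uses 101 of 101 (binding); malt uses 132 of 132 (binding); bottling uses 104 of 111 (slack = 7); water uses 107 of 125 (slack = 18).
Slack constraints have shadow price 0 (complementary slackness).
Dual feasibility on the basic columns requires 5·y_fermentation + 6·y_malt = 45, 2·y_fermentation + 6·y_malt = 27.
This yields shadow prices y_fermentation = 6, y_malt = 2.5.
Δz = y_malt·Δb = 2.5 × (1) = 2.5, so new z* = 936 + 2.5 = 938.5.

938.5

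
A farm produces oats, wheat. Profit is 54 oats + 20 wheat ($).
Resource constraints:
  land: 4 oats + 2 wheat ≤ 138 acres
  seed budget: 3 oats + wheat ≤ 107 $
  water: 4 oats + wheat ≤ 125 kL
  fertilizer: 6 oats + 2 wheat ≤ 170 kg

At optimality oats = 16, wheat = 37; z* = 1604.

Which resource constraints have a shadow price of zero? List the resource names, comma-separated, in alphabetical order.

land: 138/138 (binding)
seed budget: 85/107 (slack 22)
water: 101/125 (slack 24)
fertilizer: 170/170 (binding)
By complementary slackness, a constraint with positive slack has shadow price 0 → seed budget, water.

seed budget, water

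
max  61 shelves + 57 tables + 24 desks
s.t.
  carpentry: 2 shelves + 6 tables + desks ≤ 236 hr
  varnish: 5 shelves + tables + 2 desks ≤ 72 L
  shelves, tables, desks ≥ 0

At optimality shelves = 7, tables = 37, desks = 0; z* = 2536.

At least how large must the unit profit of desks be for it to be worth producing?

Check each constraint at x*: carpentry 236/236 (tight); varnish 72/72 (tight).
From A_Bᵀ y = c: 2·y_carpentry + 5·y_varnish = 61; 6·y_carpentry + 1·y_varnish = 57.
This yields shadow prices y_carpentry = 8, y_varnish = 9.
desks enters the basis when its profit ≥ yᵀa₃ = 8·1 + 9·2 = 26.

26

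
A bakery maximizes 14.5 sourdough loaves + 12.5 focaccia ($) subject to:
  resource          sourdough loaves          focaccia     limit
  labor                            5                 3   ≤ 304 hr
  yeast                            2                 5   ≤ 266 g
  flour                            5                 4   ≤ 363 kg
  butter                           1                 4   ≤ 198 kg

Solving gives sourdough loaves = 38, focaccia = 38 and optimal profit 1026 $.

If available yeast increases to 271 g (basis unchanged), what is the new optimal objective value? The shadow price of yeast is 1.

1031

Δb = 5, so new z* = 1026 + (1)·(5) = 1026 + 5 = 1031.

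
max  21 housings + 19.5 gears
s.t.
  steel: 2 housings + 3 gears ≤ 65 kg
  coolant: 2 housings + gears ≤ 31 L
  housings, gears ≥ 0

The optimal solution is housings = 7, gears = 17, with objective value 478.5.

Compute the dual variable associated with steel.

4.5

Both steel and coolant are binding at x*.
From A_Bᵀ y = c: 2·y_steel + 2·y_coolant = 21; 3·y_steel + 1·y_coolant = 19.5.
→ y_steel = 4.5 and y_coolant = 6.
Shadow price of steel = 4.5.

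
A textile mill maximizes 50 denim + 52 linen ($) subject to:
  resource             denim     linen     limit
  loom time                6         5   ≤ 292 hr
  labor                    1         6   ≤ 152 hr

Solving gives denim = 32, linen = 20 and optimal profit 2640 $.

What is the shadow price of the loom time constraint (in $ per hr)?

Check each constraint at x*: loom time 292/292 (tight); labor 152/152 (tight).
From A_Bᵀ y = c: 6·y_loom time + 1·y_labor = 50; 5·y_loom time + 6·y_labor = 52.
→ y_loom time = 8 and y_labor = 2.
Shadow price of loom time = 8.

8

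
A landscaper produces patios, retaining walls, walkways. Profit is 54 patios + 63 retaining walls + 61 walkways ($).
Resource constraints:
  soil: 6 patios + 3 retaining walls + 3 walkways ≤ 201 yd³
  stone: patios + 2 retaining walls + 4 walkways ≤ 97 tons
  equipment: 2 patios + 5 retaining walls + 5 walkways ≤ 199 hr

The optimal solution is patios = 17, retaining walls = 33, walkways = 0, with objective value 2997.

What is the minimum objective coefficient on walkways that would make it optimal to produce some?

Check each constraint at x*: soil 201/201 (tight); stone 83/97 (slack 14); equipment 199/199 (tight).
Slack constraints have shadow price 0 (complementary slackness).
From A_Bᵀ y = c: 6·y_soil + 2·y_equipment = 54; 3·y_soil + 5·y_equipment = 63.
Solving: y_soil = 6, y_equipment = 9.
walkways enters the basis when its profit ≥ yᵀa₃ = 6·3 + 9·5 = 63.

63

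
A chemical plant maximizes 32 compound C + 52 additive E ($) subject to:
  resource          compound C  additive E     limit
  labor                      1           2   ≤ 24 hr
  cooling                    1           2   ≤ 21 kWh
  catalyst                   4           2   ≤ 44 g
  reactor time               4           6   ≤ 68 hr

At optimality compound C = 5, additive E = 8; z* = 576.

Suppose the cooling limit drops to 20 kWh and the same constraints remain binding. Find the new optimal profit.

Check each constraint at x*: labor 21/24 (slack 3); cooling 21/21 (tight); catalyst 36/44 (slack 8); reactor time 68/68 (tight).
Since labor, catalyst are not tight, their duals are 0.
Dual feasibility on the basic columns requires 1·y_cooling + 4·y_reactor time = 32, 2·y_cooling + 6·y_reactor time = 52.
This yields shadow prices y_cooling = 8, y_reactor time = 6.
Δz = y_cooling·Δb = 8 × (-1) = -8, so new z* = 576 − 8 = 568.

568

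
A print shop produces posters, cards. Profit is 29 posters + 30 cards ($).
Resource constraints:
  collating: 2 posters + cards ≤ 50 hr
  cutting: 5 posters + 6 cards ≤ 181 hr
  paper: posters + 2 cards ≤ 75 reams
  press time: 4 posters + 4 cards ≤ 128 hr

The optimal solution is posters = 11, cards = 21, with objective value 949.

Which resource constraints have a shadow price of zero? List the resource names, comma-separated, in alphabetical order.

collating, paper

collating: 43/50 (slack 7)
cutting: 181/181 (binding)
paper: 53/75 (slack 22)
press time: 128/128 (binding)
By complementary slackness, a constraint with positive slack has shadow price 0 → collating, paper.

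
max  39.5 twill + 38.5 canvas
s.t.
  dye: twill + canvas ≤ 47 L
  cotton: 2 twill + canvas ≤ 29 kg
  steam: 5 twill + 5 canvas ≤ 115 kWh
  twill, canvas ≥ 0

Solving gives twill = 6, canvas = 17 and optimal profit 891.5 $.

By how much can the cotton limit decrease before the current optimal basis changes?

Binding constraints: cotton, steam. The basis is B = [[2,1],[5,5]] with det 5.
Per unit decrease in cotton, x* moves by d = (-1, 1).
The basis stays optimal until twill reaches 0; allowable decrease = 6 kg.

6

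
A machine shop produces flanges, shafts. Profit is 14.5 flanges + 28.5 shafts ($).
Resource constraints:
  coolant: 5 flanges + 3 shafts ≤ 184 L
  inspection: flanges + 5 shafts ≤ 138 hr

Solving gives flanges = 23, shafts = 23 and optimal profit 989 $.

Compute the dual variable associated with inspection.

4.5

At the optimum: coolant uses 184 of 184 (binding); inspection uses 138 of 138 (binding).
From A_Bᵀ y = c: 5·y_coolant + 1·y_inspection = 14.5; 3·y_coolant + 5·y_inspection = 28.5.
This yields shadow prices y_coolant = 2, y_inspection = 4.5.
Shadow price of inspection = 4.5.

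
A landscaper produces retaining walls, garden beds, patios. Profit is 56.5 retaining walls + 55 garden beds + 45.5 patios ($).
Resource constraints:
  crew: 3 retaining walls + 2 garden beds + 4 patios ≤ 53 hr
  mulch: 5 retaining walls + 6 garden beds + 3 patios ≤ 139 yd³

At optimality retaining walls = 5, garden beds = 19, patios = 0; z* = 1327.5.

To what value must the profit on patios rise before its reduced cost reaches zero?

Both crew and mulch are binding at x*.
Dual feasibility on the basic columns requires 3·y_crew + 5·y_mulch = 56.5, 2·y_crew + 6·y_mulch = 55.
→ y_crew = 8 and y_mulch = 6.5.
patios enters the basis when its profit ≥ yᵀa₃ = 8·4 + 6.5·3 = 51.5.

51.5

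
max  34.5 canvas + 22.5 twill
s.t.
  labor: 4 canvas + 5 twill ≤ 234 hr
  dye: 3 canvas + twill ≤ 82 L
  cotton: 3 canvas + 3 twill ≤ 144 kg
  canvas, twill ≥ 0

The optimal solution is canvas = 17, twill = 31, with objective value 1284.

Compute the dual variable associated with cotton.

Binding: dye and cotton. Non-binding: labor (11 unused).
Slack constraints have shadow price 0 (complementary slackness).
From A_Bᵀ y = c: 3·y_dye + 3·y_cotton = 34.5; 1·y_dye + 3·y_cotton = 22.5.
This yields shadow prices y_dye = 6, y_cotton = 5.5.
Shadow price of cotton = 5.5.

5.5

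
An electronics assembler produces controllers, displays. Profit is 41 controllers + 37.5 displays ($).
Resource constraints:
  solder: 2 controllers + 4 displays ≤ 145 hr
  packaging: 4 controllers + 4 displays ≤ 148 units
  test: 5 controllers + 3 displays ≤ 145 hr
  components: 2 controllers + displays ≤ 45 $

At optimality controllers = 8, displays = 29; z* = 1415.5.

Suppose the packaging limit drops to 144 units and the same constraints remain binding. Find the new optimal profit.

Check each constraint at x*: solder 132/145 (slack 13); packaging 148/148 (tight); test 127/145 (slack 18); components 45/45 (tight).
Since solder, test are not tight, their duals are 0.
The binding rows give the dual system: 4·y_packaging + 2·y_components = 41 and 4·y_packaging + 1·y_components = 37.5.
This yields shadow prices y_packaging = 8.5, y_components = 3.5.
Δz = y_packaging·Δb = 8.5 × (-4) = -34, so new z* = 1415.5 − 34 = 1381.5.

1381.5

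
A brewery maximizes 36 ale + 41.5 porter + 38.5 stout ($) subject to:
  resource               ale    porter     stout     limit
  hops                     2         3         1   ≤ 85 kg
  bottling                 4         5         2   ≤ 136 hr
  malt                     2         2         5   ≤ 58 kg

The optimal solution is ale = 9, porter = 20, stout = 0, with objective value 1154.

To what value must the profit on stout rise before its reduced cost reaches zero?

Check each constraint at x*: hops 78/85 (slack 7); bottling 136/136 (tight); malt 58/58 (tight).
Since hops is not tight, its dual is 0.
The binding rows give the dual system: 4·y_bottling + 2·y_malt = 36 and 5·y_bottling + 2·y_malt = 41.5.
This yields shadow prices y_bottling = 5.5, y_malt = 7.
stout enters the basis when its profit ≥ yᵀa₃ = 5.5·2 + 7·5 = 46.

46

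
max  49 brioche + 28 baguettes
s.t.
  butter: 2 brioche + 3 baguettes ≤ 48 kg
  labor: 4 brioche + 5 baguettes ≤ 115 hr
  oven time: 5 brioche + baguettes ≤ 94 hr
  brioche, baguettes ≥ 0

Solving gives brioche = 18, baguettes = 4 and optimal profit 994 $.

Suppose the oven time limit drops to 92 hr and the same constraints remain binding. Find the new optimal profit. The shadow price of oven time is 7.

980

Δb = -2, so new z* = 994 + (7)·(-2) = 994 − 14 = 980.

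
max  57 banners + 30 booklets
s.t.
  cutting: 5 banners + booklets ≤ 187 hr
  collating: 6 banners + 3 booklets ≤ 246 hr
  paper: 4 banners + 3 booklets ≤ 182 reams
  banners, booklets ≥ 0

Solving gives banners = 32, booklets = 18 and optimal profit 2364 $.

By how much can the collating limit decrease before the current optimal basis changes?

Binding constraints: collating, paper. The basis is B = [[6,3],[4,3]] with det 6.
Per unit decrease in collating, x* moves by d = (-0.5, 0.6667).
The basis stays optimal until banners reaches 0; allowable decrease = 64 hr.

64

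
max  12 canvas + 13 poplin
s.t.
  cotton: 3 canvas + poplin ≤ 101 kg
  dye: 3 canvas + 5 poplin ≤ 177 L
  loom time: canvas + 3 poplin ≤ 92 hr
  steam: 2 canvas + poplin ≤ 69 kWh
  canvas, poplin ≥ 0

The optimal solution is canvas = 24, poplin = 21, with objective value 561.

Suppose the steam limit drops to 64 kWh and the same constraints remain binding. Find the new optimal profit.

546

Check each constraint at x*: cotton 93/101 (slack 8); dye 177/177 (tight); loom time 87/92 (slack 5); steam 69/69 (tight).
Since cotton, loom time are not tight, their duals are 0.
Dual feasibility on the basic columns requires 3·y_dye + 2·y_steam = 12, 5·y_dye + 1·y_steam = 13.
→ y_dye = 2 and y_steam = 3.
Δz = y_steam·Δb = 3 × (-5) = -15, so new z* = 561 − 15 = 546.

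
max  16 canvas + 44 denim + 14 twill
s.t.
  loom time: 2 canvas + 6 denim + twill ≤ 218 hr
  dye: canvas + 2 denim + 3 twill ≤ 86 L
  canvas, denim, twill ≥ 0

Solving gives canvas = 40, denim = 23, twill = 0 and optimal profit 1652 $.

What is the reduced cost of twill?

-4

At the optimum: loom time uses 218 of 218 (binding); dye uses 86 of 86 (binding).
From A_Bᵀ y = c: 2·y_loom time + 1·y_dye = 16; 6·y_loom time + 2·y_dye = 44.
Solving: y_loom time = 6, y_dye = 4.
Reduced cost of twill: c₃ − yᵀa₃ = 14 − (6·1 + 4·3) = 14 − 18 = -4.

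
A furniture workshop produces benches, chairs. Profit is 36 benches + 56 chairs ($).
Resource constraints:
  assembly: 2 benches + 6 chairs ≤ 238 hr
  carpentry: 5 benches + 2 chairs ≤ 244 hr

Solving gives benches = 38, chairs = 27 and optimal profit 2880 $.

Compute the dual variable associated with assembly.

Check each constraint at x*: assembly 238/238 (tight); carpentry 244/244 (tight).
Dual feasibility on the basic columns requires 2·y_assembly + 5·y_carpentry = 36, 6·y_assembly + 2·y_carpentry = 56.
This yields shadow prices y_assembly = 8, y_carpentry = 4.
Shadow price of assembly = 8.

8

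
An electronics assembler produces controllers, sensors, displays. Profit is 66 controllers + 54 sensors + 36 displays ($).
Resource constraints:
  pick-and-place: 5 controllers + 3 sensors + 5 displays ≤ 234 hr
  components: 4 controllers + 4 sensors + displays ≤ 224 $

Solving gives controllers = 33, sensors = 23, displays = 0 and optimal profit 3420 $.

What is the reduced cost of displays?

-3

Check each constraint at x*: pick-and-place 234/234 (tight); components 224/224 (tight).
The binding rows give the dual system: 5·y_pick-and-place + 4·y_components = 66 and 3·y_pick-and-place + 4·y_components = 54.
→ y_pick-and-place = 6 and y_components = 9.
Reduced cost of displays: c₃ − yᵀa₃ = 36 − (6·5 + 9·1) = 36 − 39 = -3.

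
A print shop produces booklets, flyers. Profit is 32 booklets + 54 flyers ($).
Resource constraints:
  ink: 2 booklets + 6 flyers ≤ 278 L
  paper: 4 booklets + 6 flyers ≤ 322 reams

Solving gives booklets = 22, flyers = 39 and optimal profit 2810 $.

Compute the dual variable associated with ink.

2

Both ink and paper are binding at x*.
From A_Bᵀ y = c: 2·y_ink + 4·y_paper = 32; 6·y_ink + 6·y_paper = 54.
→ y_ink = 2 and y_paper = 7.
Shadow price of ink = 2.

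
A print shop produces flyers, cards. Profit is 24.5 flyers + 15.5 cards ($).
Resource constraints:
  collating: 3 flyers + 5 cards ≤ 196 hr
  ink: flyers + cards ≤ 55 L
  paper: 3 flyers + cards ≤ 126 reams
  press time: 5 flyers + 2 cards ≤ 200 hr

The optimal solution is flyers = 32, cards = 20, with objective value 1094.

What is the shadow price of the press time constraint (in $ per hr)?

4

Check each constraint at x*: collating 196/196 (tight); ink 52/55 (slack 3); paper 116/126 (slack 10); press time 200/200 (tight).
Slack constraints have shadow price 0 (complementary slackness).
From A_Bᵀ y = c: 3·y_collating + 5·y_press time = 24.5; 5·y_collating + 2·y_press time = 15.5.
This yields shadow prices y_collating = 1.5, y_press time = 4.
Shadow price of press time = 4.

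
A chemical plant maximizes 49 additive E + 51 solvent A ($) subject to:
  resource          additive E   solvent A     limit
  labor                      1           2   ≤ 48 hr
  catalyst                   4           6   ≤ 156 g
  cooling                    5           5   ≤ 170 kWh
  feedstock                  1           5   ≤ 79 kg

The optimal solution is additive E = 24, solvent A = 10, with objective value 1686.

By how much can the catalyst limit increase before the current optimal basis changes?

2.5

Binding constraints: catalyst, cooling. The basis is B = [[4,6],[5,5]] with det -10.
Per unit increase in catalyst, x* moves by d = (-0.5, 0.5).
The basis stays optimal until feedstock becomes binding; allowable increase = 2.5 g.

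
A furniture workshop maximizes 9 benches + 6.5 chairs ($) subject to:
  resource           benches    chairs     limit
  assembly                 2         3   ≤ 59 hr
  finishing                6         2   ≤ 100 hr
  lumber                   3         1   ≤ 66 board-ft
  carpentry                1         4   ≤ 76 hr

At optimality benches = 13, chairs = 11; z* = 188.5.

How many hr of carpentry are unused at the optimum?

carpentry used = 1·13 + 4·11 = 57; slack = 76 − 57 = 19.

19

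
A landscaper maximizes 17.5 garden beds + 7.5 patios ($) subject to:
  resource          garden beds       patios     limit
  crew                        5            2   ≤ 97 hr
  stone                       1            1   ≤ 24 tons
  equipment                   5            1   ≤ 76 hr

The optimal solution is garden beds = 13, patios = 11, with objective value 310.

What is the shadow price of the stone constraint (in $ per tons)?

5

At the optimum: crew uses 87 of 97 (slack = 10); stone uses 24 of 24 (binding); equipment uses 76 of 76 (binding).
Slack constraints have shadow price 0 (complementary slackness).
From A_Bᵀ y = c: 1·y_stone + 5·y_equipment = 17.5; 1·y_stone + 1·y_equipment = 7.5.
This yields shadow prices y_stone = 5, y_equipment = 2.5.
Shadow price of stone = 5.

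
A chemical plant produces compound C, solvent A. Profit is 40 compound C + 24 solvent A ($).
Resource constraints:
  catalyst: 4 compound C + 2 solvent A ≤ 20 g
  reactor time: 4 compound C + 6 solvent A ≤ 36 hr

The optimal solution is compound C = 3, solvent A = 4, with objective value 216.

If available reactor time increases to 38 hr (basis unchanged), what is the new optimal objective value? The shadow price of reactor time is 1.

218

Δb = 2, so new z* = 216 + (1)·(2) = 216 + 2 = 218.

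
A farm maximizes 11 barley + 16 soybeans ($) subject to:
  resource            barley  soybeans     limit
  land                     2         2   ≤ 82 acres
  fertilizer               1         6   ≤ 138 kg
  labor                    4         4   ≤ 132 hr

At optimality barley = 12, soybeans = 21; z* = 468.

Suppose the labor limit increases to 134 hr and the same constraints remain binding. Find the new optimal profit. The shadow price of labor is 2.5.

Δb = 2, so new z* = 468 + (2.5)·(2) = 468 + 5 = 473.

473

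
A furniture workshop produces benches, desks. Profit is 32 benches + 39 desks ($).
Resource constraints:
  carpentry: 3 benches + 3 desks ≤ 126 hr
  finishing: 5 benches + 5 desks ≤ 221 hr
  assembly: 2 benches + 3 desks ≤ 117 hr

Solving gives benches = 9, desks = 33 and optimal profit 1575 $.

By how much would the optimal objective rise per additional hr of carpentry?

Check each constraint at x*: carpentry 126/126 (tight); finishing 210/221 (slack 11); assembly 117/117 (tight).
By complementary slackness, y = 0 for the non-binding constraint.
Dual feasibility on the basic columns requires 3·y_carpentry + 2·y_assembly = 32, 3·y_carpentry + 3·y_assembly = 39.
Solving: y_carpentry = 6, y_assembly = 7.
Shadow price of carpentry = 6.

6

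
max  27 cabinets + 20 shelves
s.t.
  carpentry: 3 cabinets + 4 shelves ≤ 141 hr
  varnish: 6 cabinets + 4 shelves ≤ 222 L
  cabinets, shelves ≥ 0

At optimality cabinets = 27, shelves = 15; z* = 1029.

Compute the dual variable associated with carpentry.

1

Check each constraint at x*: carpentry 141/141 (tight); varnish 222/222 (tight).
The binding rows give the dual system: 3·y_carpentry + 6·y_varnish = 27 and 4·y_carpentry + 4·y_varnish = 20.
Solving: y_carpentry = 1, y_varnish = 4.
Shadow price of carpentry = 1.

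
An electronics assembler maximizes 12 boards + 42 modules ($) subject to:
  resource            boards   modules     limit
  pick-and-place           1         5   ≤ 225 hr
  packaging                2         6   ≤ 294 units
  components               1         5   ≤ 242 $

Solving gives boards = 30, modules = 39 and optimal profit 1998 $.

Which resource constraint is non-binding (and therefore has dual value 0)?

pick-and-place: 225/225 (binding)
packaging: 294/294 (binding)
components: 225/242 (slack 17)
By complementary slackness, a constraint with positive slack has shadow price 0 → components.

components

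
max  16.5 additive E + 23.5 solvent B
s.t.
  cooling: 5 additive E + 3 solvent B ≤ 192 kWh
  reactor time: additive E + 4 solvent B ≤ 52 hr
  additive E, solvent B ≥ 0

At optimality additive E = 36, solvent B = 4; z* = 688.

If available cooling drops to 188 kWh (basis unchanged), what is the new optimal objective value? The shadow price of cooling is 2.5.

Δb = -4, so new z* = 688 + (2.5)·(-4) = 688 − 10 = 678.

678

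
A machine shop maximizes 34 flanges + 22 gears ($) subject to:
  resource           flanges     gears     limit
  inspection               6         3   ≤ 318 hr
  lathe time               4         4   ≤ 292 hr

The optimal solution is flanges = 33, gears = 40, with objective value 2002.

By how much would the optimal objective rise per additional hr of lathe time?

2.5

At the optimum: inspection uses 318 of 318 (binding); lathe time uses 292 of 292 (binding).
From A_Bᵀ y = c: 6·y_inspection + 4·y_lathe time = 34; 3·y_inspection + 4·y_lathe time = 22.
Solving: y_inspection = 4, y_lathe time = 2.5.
Shadow price of lathe time = 2.5.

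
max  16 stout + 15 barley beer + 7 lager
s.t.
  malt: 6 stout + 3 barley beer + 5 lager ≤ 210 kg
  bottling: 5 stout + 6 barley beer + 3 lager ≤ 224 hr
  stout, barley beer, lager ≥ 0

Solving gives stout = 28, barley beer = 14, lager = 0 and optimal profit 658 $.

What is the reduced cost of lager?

-4

Both malt and bottling are binding at x*.
The binding rows give the dual system: 6·y_malt + 5·y_bottling = 16 and 3·y_malt + 6·y_bottling = 15.
→ y_malt = 1 and y_bottling = 2.
Reduced cost of lager: c₃ − yᵀa₃ = 7 − (1·5 + 2·3) = 7 − 11 = -4.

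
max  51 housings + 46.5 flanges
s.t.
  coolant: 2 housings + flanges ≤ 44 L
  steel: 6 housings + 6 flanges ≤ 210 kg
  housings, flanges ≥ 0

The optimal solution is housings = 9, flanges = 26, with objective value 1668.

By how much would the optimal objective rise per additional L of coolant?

Check each constraint at x*: coolant 44/44 (tight); steel 210/210 (tight).
From A_Bᵀ y = c: 2·y_coolant + 6·y_steel = 51; 1·y_coolant + 6·y_steel = 46.5.
→ y_coolant = 4.5 and y_steel = 7.
Shadow price of coolant = 4.5.

4.5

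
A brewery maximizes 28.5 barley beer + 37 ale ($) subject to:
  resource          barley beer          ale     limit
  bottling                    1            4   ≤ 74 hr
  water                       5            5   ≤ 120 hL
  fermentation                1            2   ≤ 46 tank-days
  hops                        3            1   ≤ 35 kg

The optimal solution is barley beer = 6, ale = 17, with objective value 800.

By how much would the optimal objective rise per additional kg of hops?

7

At the optimum: bottling uses 74 of 74 (binding); water uses 115 of 120 (slack = 5); fermentation uses 40 of 46 (slack = 6); hops uses 35 of 35 (binding).
By complementary slackness, y = 0 for the non-binding constraints.
From A_Bᵀ y = c: 1·y_bottling + 3·y_hops = 28.5; 4·y_bottling + 1·y_hops = 37.
→ y_bottling = 7.5 and y_hops = 7.
Shadow price of hops = 7.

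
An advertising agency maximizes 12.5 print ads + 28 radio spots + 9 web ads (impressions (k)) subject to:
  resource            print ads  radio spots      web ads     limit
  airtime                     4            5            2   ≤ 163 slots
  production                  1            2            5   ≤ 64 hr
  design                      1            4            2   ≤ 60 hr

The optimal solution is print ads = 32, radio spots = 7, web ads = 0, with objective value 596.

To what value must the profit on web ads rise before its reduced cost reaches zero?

13

Binding: airtime and design. Non-binding: production (18 unused).
Since production is not tight, its dual is 0.
Dual feasibility on the basic columns requires 4·y_airtime + 1·y_design = 12.5, 5·y_airtime + 4·y_design = 28.
Solving: y_airtime = 2, y_design = 4.5.
web ads enters the basis when its profit ≥ yᵀa₃ = 2·2 + 4.5·2 = 13.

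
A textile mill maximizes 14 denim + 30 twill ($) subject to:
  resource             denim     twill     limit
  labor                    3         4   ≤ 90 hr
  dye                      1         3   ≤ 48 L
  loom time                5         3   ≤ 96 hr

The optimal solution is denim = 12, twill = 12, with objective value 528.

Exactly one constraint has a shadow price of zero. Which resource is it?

labor

labor: 84/90 (slack 6)
dye: 48/48 (binding)
loom time: 96/96 (binding)
By complementary slackness, a constraint with positive slack has shadow price 0 → labor.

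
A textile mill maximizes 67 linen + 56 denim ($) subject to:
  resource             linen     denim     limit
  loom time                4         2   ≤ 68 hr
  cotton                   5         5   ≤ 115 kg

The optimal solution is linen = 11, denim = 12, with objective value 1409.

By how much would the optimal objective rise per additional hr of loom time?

5.5

Check each constraint at x*: loom time 68/68 (tight); cotton 115/115 (tight).
The binding rows give the dual system: 4·y_loom time + 5·y_cotton = 67 and 2·y_loom time + 5·y_cotton = 56.
This yields shadow prices y_loom time = 5.5, y_cotton = 9.
Shadow price of loom time = 5.5.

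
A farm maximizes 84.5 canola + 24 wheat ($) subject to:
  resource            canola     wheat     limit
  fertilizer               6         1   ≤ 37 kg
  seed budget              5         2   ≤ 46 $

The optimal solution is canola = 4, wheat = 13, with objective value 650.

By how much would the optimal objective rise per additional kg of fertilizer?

7

At the optimum: fertilizer uses 37 of 37 (binding); seed budget uses 46 of 46 (binding).
From A_Bᵀ y = c: 6·y_fertilizer + 5·y_seed budget = 84.5; 1·y_fertilizer + 2·y_seed budget = 24.
This yields shadow prices y_fertilizer = 7, y_seed budget = 8.5.
Shadow price of fertilizer = 7.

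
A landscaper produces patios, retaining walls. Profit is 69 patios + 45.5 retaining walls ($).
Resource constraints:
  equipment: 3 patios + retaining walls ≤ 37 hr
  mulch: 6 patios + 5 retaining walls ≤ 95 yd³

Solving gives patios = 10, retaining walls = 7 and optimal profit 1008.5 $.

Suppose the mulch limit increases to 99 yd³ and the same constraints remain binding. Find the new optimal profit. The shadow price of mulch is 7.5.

1038.5

Δb = 4, so new z* = 1008.5 + (7.5)·(4) = 1008.5 + 30 = 1038.5.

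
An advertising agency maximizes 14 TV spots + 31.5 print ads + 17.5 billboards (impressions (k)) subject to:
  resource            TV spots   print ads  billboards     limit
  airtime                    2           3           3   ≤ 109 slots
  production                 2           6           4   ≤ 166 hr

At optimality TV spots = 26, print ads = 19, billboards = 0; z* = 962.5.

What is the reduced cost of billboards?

Both airtime and production are binding at x*.
Dual feasibility on the basic columns requires 2·y_airtime + 2·y_production = 14, 3·y_airtime + 6·y_production = 31.5.
→ y_airtime = 3.5 and y_production = 3.5.
Reduced cost of billboards: c₃ − yᵀa₃ = 17.5 − (3.5·3 + 3.5·4) = 17.5 − 24.5 = -7.

-7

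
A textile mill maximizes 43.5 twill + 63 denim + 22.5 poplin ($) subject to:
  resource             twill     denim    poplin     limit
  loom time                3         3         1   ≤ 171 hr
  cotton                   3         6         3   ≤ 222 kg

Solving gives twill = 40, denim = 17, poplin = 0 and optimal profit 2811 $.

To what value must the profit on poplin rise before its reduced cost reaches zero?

27.5

Both loom time and cotton are binding at x*.
The binding rows give the dual system: 3·y_loom time + 3·y_cotton = 43.5 and 3·y_loom time + 6·y_cotton = 63.
Solving: y_loom time = 8, y_cotton = 6.5.
poplin enters the basis when its profit ≥ yᵀa₃ = 8·1 + 6.5·3 = 27.5.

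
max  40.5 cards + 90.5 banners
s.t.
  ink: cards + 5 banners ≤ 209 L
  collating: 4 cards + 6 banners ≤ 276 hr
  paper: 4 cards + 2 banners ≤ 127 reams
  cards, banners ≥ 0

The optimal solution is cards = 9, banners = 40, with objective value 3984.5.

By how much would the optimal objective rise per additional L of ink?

8.5

Binding: ink and collating. Non-binding: paper (11 unused).
By complementary slackness, y = 0 for the non-binding constraint.
From A_Bᵀ y = c: 1·y_ink + 4·y_collating = 40.5; 5·y_ink + 6·y_collating = 90.5.
→ y_ink = 8.5 and y_collating = 8.
Shadow price of ink = 8.5.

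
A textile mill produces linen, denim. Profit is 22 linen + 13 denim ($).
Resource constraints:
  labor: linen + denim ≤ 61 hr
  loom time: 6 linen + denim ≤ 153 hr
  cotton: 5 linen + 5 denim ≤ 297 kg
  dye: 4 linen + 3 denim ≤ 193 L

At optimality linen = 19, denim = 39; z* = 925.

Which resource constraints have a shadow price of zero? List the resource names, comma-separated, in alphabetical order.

cotton, labor

labor: 58/61 (slack 3)
loom time: 153/153 (binding)
cotton: 290/297 (slack 7)
dye: 193/193 (binding)
By complementary slackness, a constraint with positive slack has shadow price 0 → cotton, labor.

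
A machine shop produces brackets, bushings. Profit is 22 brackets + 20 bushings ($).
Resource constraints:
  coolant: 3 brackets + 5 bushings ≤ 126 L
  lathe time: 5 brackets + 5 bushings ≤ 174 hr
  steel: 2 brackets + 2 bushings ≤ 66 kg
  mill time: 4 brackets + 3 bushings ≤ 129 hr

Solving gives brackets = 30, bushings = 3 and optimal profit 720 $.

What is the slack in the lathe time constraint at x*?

lathe time used = 5·30 + 5·3 = 165; slack = 174 − 165 = 9.

9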